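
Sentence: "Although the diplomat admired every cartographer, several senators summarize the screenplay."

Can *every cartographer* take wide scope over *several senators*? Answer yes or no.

*every cartographer* is embedded in the adjunct clause *although the diplomat admired every cartographer*.
Adverbial clauses are not L-marked, so they are barriers for QR — the quantifier cannot escape the adjunct.
*every cartographer* is confined to the island and cannot take scope over *several senators*.

No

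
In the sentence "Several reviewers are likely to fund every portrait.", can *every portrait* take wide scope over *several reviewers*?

Yes

*every portrait* is inside a raising infinitive, which is transparent to QR (no CP barrier), so it behaves as a matrix argument.
With no island boundary between them, the object can take inverse scope over the subject via ordinary QR within the clause.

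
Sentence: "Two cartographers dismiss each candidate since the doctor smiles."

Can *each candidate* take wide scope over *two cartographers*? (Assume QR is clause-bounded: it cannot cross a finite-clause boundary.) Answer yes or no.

The adjunct island is irrelevant here — *each candidate* and *two cartographers* are both in the matrix clause.
Ordinary QR to a clause-peripheral position gives the wide-scope LF for the lower DP.

Yes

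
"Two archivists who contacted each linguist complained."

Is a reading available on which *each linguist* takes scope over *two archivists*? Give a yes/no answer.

*each linguist* sits inside the relative clause *who contacted each linguist*.
Quantifiers inside a relative clause are trapped there; the RC boundary blocks QR.
There is no licit LF on which *each linguist* c-commands *two archivists*.

No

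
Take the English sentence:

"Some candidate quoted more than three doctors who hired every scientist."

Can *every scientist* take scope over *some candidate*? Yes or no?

*every scientist* occurs within the relative clause *who hired every scientist* modifying *more than three doctors*.
QR out of a relative clause is ruled out by the relative-clause island constraint.
Hence only narrow scope for *every scientist* (under *some candidate*) survives.
(Only the surface reading survives: one fixed candidate with respect to all the relevant scientists.)

No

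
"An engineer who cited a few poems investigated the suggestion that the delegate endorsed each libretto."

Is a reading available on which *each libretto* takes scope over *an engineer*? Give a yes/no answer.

No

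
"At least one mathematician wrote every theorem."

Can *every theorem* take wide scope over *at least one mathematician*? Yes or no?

Both DPs are arguments of the same predicate; there is no clause or island boundary between them.
With no island boundary between them, the object can take inverse scope over the subject via ordinary QR within the clause.

Yes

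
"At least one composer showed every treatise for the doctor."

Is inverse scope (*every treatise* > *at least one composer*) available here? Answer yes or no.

Yes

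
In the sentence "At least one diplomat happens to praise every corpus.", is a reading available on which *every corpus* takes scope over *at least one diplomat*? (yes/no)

Yes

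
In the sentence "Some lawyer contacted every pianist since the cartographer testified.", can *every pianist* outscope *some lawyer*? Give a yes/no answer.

The adjunct clause does not contain *every pianist*, which is the matrix object.
Clause-internal QR can adjoin the lower DP above the subject, yielding the inverse reading.

Yes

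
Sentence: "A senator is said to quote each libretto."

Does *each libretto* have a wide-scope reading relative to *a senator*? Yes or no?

The matrix predicate is a raising verb, whose infinitival complement is not a scope island — *each libretto* can QR into the matrix clause.
Since no island is crossed, the inverse ordering is licensed alongside surface scope.

Yes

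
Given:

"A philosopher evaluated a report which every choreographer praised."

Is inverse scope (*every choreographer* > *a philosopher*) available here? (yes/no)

No

*every choreographer* is embedded in the relative clause *which every choreographer praised* modifying *a report*.
Relative clauses block scope extraction: QR cannot target a position outside the modified NP.
*every choreographer* is confined to the island and cannot take scope over *a philosopher*.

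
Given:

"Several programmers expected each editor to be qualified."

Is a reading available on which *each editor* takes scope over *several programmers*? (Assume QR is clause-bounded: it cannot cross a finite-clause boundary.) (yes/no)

This is an ECM construction: *each editor* is the infinitival subject, Case-marked by the matrix verb, and the infinitive is transparent for QR.
Since no island is crossed, the inverse ordering is licensed alongside surface scope.

Yes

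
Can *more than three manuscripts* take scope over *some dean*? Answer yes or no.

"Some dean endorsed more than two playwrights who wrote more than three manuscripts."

*more than three manuscripts* sits inside the relative clause *who wrote more than three manuscripts* modifying *more than two playwrights*.
Relative clauses are scope islands: a quantifier cannot QR out of a relative clause to take scope in the matrix clause.
The inverse ordering *more than three manuscripts* > *some dean* is therefore underivable.
(Only the surface reading survives: one fixed dean with respect to all the relevant manuscripts.)

No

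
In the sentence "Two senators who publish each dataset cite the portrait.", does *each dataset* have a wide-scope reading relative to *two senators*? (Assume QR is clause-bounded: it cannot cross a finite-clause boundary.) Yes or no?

*each dataset* is embedded in the relative clause *who publish each dataset*.
Relative clauses are scope islands: a quantifier cannot QR out of a relative clause to take scope in the matrix clause.
The inverse ordering *each dataset* > *two senators* is therefore underivable.

No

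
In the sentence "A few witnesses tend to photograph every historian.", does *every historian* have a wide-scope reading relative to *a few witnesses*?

The matrix predicate is a raising verb, whose infinitival complement is not a scope island — *every historian* can QR into the matrix clause.
Since no island is crossed, the inverse ordering is licensed alongside surface scope.
The sentence is scopally ambiguous between *a few witnesses* > *every historian* and *every historian* > *a few witnesses*.

Yes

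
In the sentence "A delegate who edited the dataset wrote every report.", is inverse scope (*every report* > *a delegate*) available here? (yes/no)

Yes

Although the sentence contains a relative clause (*who edited the dataset*), *every report* is outside it, in the matrix VP.
Since no island is crossed, the inverse ordering is licensed alongside surface scope.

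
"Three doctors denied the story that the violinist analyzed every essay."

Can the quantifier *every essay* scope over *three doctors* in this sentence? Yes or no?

No

The DP *every essay* is contained in the complex NP *the story that the violinist analyzed every essay*.
Noun-complement clauses are scope islands (the Complex NP Constraint): a quantifier inside one cannot scope into the matrix.
Hence only narrow scope for *every essay* (under *three doctors*) survives.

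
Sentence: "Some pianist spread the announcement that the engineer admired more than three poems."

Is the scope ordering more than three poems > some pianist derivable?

No

The target quantifier *more than three poems* is part of the complex NP *the announcement that the engineer admired more than three poems*.
The Complex NP Constraint bars QR out of the complement clause of a noun.
There is no licit LF on which *more than three poems* c-commands *some pianist*.
(Only the surface reading survives: one fixed pianist with respect to all the relevant poems.)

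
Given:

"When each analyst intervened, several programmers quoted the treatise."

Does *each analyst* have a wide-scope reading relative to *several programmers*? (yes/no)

No

*each analyst* occurs within the adjunct clause *when each analyst intervened*.
Since the clause is an adjunct (not a complement), the Adjunct Condition blocks QR across its edge.
So the wide-scope reading for *each analyst* is blocked.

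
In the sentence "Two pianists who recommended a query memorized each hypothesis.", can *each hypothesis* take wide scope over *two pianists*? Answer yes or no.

The relative clause *who recommended a query* modifies *two pianists*, but *each hypothesis* is not inside that relative clause — it is an argument of the matrix verb.
With no island boundary between them, the object can take inverse scope over the subject via ordinary QR within the clause.
Both orderings are possible: *two pianists* > *each hypothesis* and *each hypothesis* > *two pianists*.

Yes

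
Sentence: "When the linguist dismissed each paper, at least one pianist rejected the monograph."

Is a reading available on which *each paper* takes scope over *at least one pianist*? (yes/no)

*each paper* occurs within the adjunct clause *when the linguist dismissed each paper*.
Scope out of an adjunct clause is unavailable: QR respects the adjunct-island constraint.
So the wide-scope reading for *each paper* is blocked.

No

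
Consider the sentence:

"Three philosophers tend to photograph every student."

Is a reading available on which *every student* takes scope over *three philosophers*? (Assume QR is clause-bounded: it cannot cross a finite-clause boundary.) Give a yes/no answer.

Yes

Raising constructions are monoclausal for scope purposes; *every student* is not separated from *three philosophers* by any island.
Nothing blocks QR of the lower DP to a position above the higher one, so inverse scope is available.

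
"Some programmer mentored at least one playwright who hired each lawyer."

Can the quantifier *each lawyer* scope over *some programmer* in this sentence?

*each lawyer* occurs within the relative clause *who hired each lawyer* modifying *at least one playwright*.
Relative clauses are scope islands: a quantifier cannot QR out of a relative clause to take scope in the matrix clause.
So *each lawyer* cannot raise to a position above *some programmer*.

No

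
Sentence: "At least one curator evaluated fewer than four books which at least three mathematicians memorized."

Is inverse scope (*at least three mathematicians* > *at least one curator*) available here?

No

*at least three mathematicians* is embedded in the relative clause *which at least three mathematicians memorized* modifying *fewer than four books*.
QR out of a relative clause is ruled out by the relative-clause island constraint.
So the wide-scope reading for *at least three mathematicians* is blocked.
(Only the surface reading survives: one fixed curator with respect to all the relevant mathematicians.)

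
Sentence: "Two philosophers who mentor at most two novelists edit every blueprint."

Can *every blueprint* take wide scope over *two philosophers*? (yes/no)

*every blueprint* is a matrix argument; only *two philosophers* is modified by the relative clause *who mentor at most two novelists*, so the RC island is irrelevant to the target quantifier.
Nothing blocks QR of the lower DP to a position above the higher one, so inverse scope is available.

Yes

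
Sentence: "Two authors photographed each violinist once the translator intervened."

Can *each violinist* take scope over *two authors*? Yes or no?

Yes

The adjunct clause does not contain *each violinist*, which is the matrix object.
With no island boundary between them, the object can take inverse scope over the subject via ordinary QR within the clause.
Both orderings are possible: *two authors* > *each violinist* and *each violinist* > *two authors*.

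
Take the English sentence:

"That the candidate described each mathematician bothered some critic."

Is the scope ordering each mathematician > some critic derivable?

No

*each mathematician* is embedded in the sentential subject *that the candidate described each mathematician*.
The Sentential Subject Constraint rules out raising the quantifier out of the that-clause subject.
*each mathematician* > *some critic* would require crossing that boundary, which is illicit.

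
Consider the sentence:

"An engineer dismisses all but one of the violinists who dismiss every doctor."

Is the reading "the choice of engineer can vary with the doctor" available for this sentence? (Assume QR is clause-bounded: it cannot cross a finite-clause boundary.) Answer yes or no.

No

That reading corresponds to *every doctor* > *an engineer*.
*every doctor* sits inside the relative clause *who dismiss every doctor* modifying *all but one of the violinists*.
A relative clause is a scope island — quantifier raising cannot cross its boundary.
The inverse ordering *every doctor* > *an engineer* is therefore underivable.
(Only the surface reading survives: one fixed engineer with respect to all the relevant doctors.)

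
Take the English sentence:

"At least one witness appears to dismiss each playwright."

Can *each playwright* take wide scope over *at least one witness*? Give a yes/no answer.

Yes

*each playwright* is inside a raising infinitive, which is transparent to QR (no CP barrier), so it behaves as a matrix argument.
Ordinary QR to a clause-peripheral position gives the wide-scope LF for the lower DP.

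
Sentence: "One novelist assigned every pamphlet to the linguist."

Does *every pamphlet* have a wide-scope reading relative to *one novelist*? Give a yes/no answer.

Yes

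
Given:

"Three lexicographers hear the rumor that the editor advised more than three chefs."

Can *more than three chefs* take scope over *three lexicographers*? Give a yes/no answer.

The DP *more than three chefs* is contained in the complex NP *the rumor that the editor advised more than three chefs*.
The Complex NP Constraint bars QR out of the complement clause of a noun.
The inverse ordering *more than three chefs* > *three lexicographers* is therefore underivable.

No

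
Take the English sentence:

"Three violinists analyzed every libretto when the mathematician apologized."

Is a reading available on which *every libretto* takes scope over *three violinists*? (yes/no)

The adjunct clause does not contain *every libretto*, which is the matrix object.
QR within a single clause is free, so the lower quantifier may take scope over the higher one.

Yes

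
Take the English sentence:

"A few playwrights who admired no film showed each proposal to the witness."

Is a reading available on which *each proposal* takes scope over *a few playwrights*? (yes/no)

*each proposal* is a matrix argument; only *a few playwrights* is modified by the relative clause *who admired no film*, so the RC island is irrelevant to the target quantifier.
Clause-internal QR can adjoin the lower DP above the subject, yielding the inverse reading.

Yes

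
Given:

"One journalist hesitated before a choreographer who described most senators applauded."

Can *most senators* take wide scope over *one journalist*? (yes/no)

No

The DP *most senators* is contained in the relative clause *who described most senators*, which is itself inside the adjunct *before a choreographer who described most senators applauded*.
The quantifier would have to escape first the RC and then the adjunct — two independent island violations.
There is no licit LF on which *most senators* c-commands *one journalist*.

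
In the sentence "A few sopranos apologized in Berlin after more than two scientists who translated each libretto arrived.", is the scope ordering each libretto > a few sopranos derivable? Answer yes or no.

The DP *each libretto* is contained in the relative clause *who translated each libretto*, which is itself inside the adjunct *after more than two scientists who translated each libretto arrived*.
The quantifier would have to escape first the RC and then the adjunct — two independent island violations.
*each libretto* is confined to the island and cannot take scope over *a few sopranos*.

No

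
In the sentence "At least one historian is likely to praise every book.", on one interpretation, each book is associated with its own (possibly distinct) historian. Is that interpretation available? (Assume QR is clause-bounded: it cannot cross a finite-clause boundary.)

The paraphrase describes the scope ordering *every book* > *at least one historian*.
*every book* is inside a raising infinitive, which is transparent to QR (no CP barrier), so it behaves as a matrix argument.
QR within a single clause is free, so the lower quantifier may take scope over the higher one.

Yes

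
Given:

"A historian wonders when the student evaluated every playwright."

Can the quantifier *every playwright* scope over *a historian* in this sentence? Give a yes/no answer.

No

*every playwright* is embedded in the embedded question *when the student evaluated every playwright*.
Embedded questions are wh-islands: a quantifier inside an indirect question cannot QR into the matrix clause.
So the wide-scope reading for *every playwright* is blocked.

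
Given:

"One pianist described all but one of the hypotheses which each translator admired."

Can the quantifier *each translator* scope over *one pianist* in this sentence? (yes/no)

No

*each translator* occurs within the relative clause *which each translator admired* modifying *all but one of the hypotheses*.
QR out of a relative clause is ruled out by the relative-clause island constraint.
*each translator* is confined to the island and cannot take scope over *one pianist*.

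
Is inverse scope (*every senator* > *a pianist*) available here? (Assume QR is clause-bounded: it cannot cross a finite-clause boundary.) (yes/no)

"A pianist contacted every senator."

Both DPs are arguments of the same predicate; there is no clause or island boundary between them.
With no island boundary between them, the object can take inverse scope over the subject via ordinary QR within the clause.

Yes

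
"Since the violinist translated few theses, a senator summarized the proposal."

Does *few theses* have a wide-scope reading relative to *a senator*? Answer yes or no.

No

*few theses* is embedded in the adjunct clause *since the violinist translated few theses*.
The adjunct-island constraint bars QR out of an adverbial clause.
The ordering *few theses* > *a senator* is therefore underivable.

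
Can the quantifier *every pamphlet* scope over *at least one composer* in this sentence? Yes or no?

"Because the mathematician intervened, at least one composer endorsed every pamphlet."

Yes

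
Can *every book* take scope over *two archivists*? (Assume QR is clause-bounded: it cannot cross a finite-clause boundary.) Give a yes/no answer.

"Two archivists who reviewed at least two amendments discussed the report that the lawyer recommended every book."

No

*every book* is embedded in the complex NP *the report that the lawyer recommended every book*.
Noun-complement clauses are scope islands (the Complex NP Constraint): a quantifier inside one cannot scope into the matrix.
*every book* is confined to the island and cannot take scope over *two archivists*.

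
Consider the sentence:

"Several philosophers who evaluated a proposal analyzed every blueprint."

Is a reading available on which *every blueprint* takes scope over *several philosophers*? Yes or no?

Although the sentence contains a relative clause (*who evaluated a proposal*), *every blueprint* is outside it, in the matrix VP.
QR within a single clause is free, so the lower quantifier may take scope over the higher one.
Both orderings are possible: *several philosophers* > *every blueprint* and *every blueprint* > *several philosophers*.

Yes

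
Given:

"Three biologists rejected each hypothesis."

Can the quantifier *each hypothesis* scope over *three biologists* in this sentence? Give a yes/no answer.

Yes

*three biologists* and *each hypothesis* are co-arguments of the matrix verb, with nothing but a clause-internal boundary between them.
Nothing blocks QR of the lower DP to a position above the higher one, so inverse scope is available.
So *each hypothesis* > *three biologists* is among the available readings.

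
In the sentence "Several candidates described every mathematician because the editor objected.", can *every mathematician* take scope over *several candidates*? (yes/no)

Yes

*every mathematician* is a matrix argument; the adjunct is an island but the target quantifier is outside it.
Clause-internal QR can adjoin the lower DP above the subject, yielding the inverse reading.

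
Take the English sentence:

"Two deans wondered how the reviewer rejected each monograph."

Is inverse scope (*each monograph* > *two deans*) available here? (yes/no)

*each monograph* occurs within the embedded question *how the reviewer rejected each monograph*.
Embedded questions are wh-islands: a quantifier inside an indirect question cannot QR into the matrix clause.
*each monograph* is confined to the island and cannot take scope over *two deans*.

No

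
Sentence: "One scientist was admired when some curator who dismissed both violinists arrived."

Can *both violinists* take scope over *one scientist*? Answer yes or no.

No

The target quantifier *both violinists* is part of the relative clause *who dismissed both violinists*, which is itself inside the adjunct *when some curator who dismissed both violinists arrived*.
Even if one barrier were somehow void, the other would still block QR.
There is no licit LF on which *both violinists* c-commands *one scientist*.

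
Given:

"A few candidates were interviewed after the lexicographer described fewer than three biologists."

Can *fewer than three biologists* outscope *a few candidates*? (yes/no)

No

The DP *fewer than three biologists* is contained in the adjunct clause *after the lexicographer described fewer than three biologists*.
Adverbial clauses are not L-marked, so they are barriers for QR — the quantifier cannot escape the adjunct.
Hence only narrow scope for *fewer than three biologists* (under *a few candidates*) survives.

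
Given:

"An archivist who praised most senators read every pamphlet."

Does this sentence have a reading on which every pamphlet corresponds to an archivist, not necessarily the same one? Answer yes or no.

Yes

The paraphrase describes the scope ordering *every pamphlet* > *an archivist*.
Although the sentence contains a relative clause (*who praised most senators*), *every pamphlet* is outside it, in the matrix VP.
No island intervenes, so both surface and inverse scope are derivable.
The sentence is scopally ambiguous between *an archivist* > *every pamphlet* and *every pamphlet* > *an archivist*.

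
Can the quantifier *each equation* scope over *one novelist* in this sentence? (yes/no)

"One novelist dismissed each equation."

*one novelist* and *each equation* are co-arguments of the matrix verb, with nothing but a clause-internal boundary between them.
No island intervenes, so both surface and inverse scope are derivable.

Yes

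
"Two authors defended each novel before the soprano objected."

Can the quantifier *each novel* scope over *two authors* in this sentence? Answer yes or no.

Yes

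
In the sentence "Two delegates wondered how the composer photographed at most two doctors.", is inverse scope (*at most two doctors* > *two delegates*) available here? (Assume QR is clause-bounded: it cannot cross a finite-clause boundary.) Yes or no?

No

*at most two doctors* occurs within the embedded question *how the composer photographed at most two doctors*.
An indirect question is a wh-island; the filled [Spec,CP] blocks QR across the CP edge.
There is no licit LF on which *at most two doctors* c-commands *two delegates*.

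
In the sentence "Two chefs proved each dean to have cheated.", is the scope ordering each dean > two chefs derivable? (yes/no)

Yes

ECM infinitives lack a CP barrier, so *each dean* can QR over the matrix subject *two chefs*.
Since no island is crossed, the inverse ordering is licensed alongside surface scope.
The sentence is scopally ambiguous between *two chefs* > *each dean* and *each dean* > *two chefs*.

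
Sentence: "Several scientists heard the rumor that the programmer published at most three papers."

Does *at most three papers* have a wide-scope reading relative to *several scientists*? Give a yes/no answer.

No

The DP *at most three papers* is contained in the complex NP *the rumor that the programmer published at most three papers*.
The Complex NP Constraint bars QR out of the complement clause of a noun.
So *at most three papers* cannot raise to a position above *several scientists*.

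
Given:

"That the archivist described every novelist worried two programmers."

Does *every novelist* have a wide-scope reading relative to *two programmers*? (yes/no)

No

The target quantifier *every novelist* is part of the sentential subject *that the archivist described every novelist*.
Sentential subjects are islands: a quantifier inside the subject clause cannot raise over the matrix predicate.
The ordering *every novelist* > *two programmers* is therefore underivable.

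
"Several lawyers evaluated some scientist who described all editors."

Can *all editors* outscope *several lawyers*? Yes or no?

No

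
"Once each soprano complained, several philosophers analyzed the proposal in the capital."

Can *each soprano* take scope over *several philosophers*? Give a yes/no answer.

No

The target quantifier *each soprano* is part of the adjunct clause *once each soprano complained*.
Adjuncts are opaque for quantifier raising; a quantifier in an adjunct stays inside it.
So the wide-scope reading for *each soprano* is blocked.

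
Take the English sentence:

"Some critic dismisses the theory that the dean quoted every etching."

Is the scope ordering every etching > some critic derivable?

No

Structurally, *every etching* is inside the complex NP *the theory that the dean quoted every etching*.
Since the clause is the complement of a nominal head, the CNPC blocks scope extraction.
*every etching* is confined to the island and cannot take scope over *some critic*.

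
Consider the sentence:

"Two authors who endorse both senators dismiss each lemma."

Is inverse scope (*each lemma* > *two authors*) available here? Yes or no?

The relative clause *who endorse both senators* modifies *two authors*, but *each lemma* is not inside that relative clause — it is an argument of the matrix verb.
Since no island is crossed, the inverse ordering is licensed alongside surface scope.

Yes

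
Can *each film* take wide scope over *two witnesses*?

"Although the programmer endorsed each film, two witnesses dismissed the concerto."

No

Structurally, *each film* is inside the adjunct clause *although the programmer endorsed each film*.
The adjunct-island constraint bars QR out of an adverbial clause.
So the wide-scope reading for *each film* is blocked.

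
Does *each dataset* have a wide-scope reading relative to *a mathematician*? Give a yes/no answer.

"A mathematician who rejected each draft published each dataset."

*each dataset* sits in the matrix clause, not in the relative clause on *a mathematician*.
Clause-internal QR can adjoin the lower DP above the subject, yielding the inverse reading.
So *each dataset* > *a mathematician* is among the available readings.

Yes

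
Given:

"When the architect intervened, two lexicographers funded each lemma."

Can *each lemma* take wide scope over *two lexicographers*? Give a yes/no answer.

The adjunct island is irrelevant here — *each lemma* and *two lexicographers* are both in the matrix clause.
Since no island is crossed, the inverse ordering is licensed alongside surface scope.

Yes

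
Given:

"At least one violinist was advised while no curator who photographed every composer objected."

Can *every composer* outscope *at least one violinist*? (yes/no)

No

*every composer* occurs within the relative clause *who photographed every composer*, which is itself inside the adjunct *while no curator who photographed every composer objected*.
The quantifier would have to escape first the RC and then the adjunct — two independent island violations.
There is no licit LF on which *every composer* c-commands *at least one violinist*.
(Only the surface reading survives: one fixed violinist with respect to all the relevant composers.)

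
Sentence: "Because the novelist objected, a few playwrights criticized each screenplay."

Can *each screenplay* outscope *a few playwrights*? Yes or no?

Yes

Although there is an adjunct clause, *each screenplay* is in the main clause, not inside the adjunct.
With no island boundary between them, the object can take inverse scope over the subject via ordinary QR within the clause.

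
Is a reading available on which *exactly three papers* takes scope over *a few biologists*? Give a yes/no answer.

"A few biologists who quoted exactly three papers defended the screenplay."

No

Structurally, *exactly three papers* is inside the relative clause *who quoted exactly three papers*.
The relative clause forms an island for QR, so the quantifier is confined to the head noun's restrictor.
There is no licit LF on which *exactly three papers* c-commands *a few biologists*.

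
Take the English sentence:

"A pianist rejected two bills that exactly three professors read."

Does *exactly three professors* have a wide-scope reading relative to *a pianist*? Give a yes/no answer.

*exactly three professors* is embedded in the relative clause *that exactly three professors read* modifying *two bills*.
The relative clause forms an island for QR, so the quantifier is confined to the head noun's restrictor.
So *exactly three professors* cannot raise to a position above *a pianist*.

No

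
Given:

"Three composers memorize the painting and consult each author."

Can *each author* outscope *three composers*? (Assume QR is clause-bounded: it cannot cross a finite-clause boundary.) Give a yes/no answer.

Structurally, *each author* is inside one conjunct of the coordinate structure (*consult each author*).
The Coordinate Structure Constraint blocks movement (including QR) out of a single conjunct.
There is no licit LF on which *each author* c-commands *three composers*.

No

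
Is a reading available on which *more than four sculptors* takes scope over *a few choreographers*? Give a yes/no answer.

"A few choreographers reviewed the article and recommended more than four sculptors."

The DP *more than four sculptors* is contained in one conjunct of the coordinate structure (*recommended more than four sculptors*).
QR out of a conjunct would have to apply non-ATB, which the CSC forbids.
So *more than four sculptors* cannot raise high enough to outscope *a few choreographers*; only the surface ordering *a few choreographers* > *more than four sculptors* is available.

No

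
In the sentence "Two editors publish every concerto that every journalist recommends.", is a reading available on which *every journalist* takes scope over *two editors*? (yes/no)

No

*every journalist* occurs within the relative clause *that every journalist recommends* modifying *every concerto*.
Relative clauses are scope islands: a quantifier cannot QR out of a relative clause to take scope in the matrix clause.
Hence only narrow scope for *every journalist* (under *two editors*) survives.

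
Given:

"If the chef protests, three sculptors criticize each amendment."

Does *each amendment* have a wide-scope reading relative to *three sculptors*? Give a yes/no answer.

Yes

*each amendment* is a matrix argument; the adjunct is an island but the target quantifier is outside it.
Nothing blocks QR of the lower DP to a position above the higher one, so inverse scope is available.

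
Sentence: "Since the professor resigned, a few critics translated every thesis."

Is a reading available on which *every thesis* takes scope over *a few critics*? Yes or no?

Yes

Neither queried DP is inside the adjunct, so the adjunct-island constraint does not apply.
With no island boundary between them, the object can take inverse scope over the subject via ordinary QR within the clause.
The sentence is scopally ambiguous between *a few critics* > *every thesis* and *every thesis* > *a few critics*.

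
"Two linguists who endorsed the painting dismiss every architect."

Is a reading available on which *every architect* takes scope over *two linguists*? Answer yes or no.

Yes

The relative clause *who endorsed the painting* modifies *two linguists*, but *every architect* is not inside that relative clause — it is an argument of the matrix verb.
QR within a single clause is free, so the lower quantifier may take scope over the higher one.
The sentence is scopally ambiguous between *two linguists* > *every architect* and *every architect* > *two linguists*.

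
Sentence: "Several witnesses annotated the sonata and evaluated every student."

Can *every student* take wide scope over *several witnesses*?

The target quantifier *every student* is part of one conjunct of the coordinate structure (*evaluated every student*).
The Coordinate Structure Constraint blocks movement (including QR) out of a single conjunct.
So *every student* cannot raise to a position above *several witnesses*.

No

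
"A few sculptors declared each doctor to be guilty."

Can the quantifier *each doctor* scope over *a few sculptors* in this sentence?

Yes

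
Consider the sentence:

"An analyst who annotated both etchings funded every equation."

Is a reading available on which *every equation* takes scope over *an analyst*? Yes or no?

Yes

The RC *who annotated both etchings* is an island, but *every equation* is not inside it — it is the matrix object, a clausemate of *an analyst*.
Nothing blocks QR of the lower DP to a position above the higher one, so inverse scope is available.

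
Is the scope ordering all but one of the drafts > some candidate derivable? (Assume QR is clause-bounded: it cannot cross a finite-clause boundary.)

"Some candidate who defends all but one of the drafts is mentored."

*all but one of the drafts* occurs within the relative clause *who defends all but one of the drafts*.
The relative clause forms an island for QR, so the quantifier is confined to the head noun's restrictor.
So *all but one of the drafts* cannot raise high enough to outscope *some candidate*; only the surface ordering *some candidate* > *all but one of the drafts* is available.

No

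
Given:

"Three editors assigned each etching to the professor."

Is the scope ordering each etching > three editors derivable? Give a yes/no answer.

*each etching* and *three editors* are in the same minimal clause.
QR within a single clause is free, so the lower quantifier may take scope over the higher one.
The sentence is scopally ambiguous between *three editors* > *each etching* and *each etching* > *three editors*.

Yes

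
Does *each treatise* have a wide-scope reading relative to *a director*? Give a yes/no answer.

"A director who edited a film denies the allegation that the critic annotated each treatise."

*each treatise* occurs within the complex NP *the allegation that the critic annotated each treatise*.
A that-clause complement to a noun is an island; QR cannot cross the NP boundary.
There is no licit LF on which *each treatise* c-commands *a director*.

No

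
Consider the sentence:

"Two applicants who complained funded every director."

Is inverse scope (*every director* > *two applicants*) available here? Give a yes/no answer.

Yes

*every director* sits in the matrix clause, not in the relative clause on *two applicants*.
Nothing blocks QR of the lower DP to a position above the higher one, so inverse scope is available.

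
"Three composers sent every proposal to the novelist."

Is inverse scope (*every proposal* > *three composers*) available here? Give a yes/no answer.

Both DPs are arguments of the same predicate; there is no clause or island boundary between them.
Since no island is crossed, the inverse ordering is licensed alongside surface scope.

Yes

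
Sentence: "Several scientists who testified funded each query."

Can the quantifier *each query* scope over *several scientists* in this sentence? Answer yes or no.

Yes

The RC *who testified* is an island, but *each query* is not inside it — it is the matrix object, a clausemate of *several scientists*.
No island intervenes, so both surface and inverse scope are derivable.
Both orderings are possible: *several scientists* > *each query* and *each query* > *several scientists*.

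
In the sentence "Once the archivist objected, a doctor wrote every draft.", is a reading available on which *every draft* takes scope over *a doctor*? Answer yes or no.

Although there is an adjunct clause, *every draft* is in the main clause, not inside the adjunct.
Clause-internal QR can adjoin the lower DP above the subject, yielding the inverse reading.

Yes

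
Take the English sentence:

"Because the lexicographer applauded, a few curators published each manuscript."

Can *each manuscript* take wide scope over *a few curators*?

Yes

*each manuscript* is a matrix argument; the adjunct is an island but the target quantifier is outside it.
Nothing blocks QR of the lower DP to a position above the higher one, so inverse scope is available.
So *each manuscript* > *a few curators* is among the available readings.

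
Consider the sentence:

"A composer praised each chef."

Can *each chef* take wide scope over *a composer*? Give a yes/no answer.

*each chef* is the matrix object and *a composer* the matrix subject; the two are clausemates.
Nothing blocks QR of the lower DP to a position above the higher one, so inverse scope is available.

Yes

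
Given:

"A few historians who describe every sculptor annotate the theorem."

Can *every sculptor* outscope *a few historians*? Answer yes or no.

The DP *every sculptor* is contained in the relative clause *who describe every sculptor*.
A relative clause is a scope island — quantifier raising cannot cross its boundary.
*every sculptor* > *a few historians* would require crossing that boundary, which is illicit.

No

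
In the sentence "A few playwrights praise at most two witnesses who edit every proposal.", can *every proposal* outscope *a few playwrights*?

*every proposal* is embedded in the relative clause *who edit every proposal* modifying *at most two witnesses*.
The relative clause forms an island for QR, so the quantifier is confined to the head noun's restrictor.
The inverse ordering *every proposal* > *a few playwrights* is therefore underivable.

No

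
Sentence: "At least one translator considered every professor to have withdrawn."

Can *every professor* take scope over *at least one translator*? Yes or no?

Yes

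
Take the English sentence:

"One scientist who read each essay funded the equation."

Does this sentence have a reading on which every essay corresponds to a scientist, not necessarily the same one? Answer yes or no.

No

This is the *each essay* > *one scientist* reading.
*each essay* occurs within the relative clause *who read each essay*.
The relative clause forms an island for QR, so the quantifier is confined to the head noun's restrictor.
Hence only narrow scope for *each essay* (under *one scientist*) survives.
(Only the surface reading survives: one fixed scientist with respect to all the relevant essays.)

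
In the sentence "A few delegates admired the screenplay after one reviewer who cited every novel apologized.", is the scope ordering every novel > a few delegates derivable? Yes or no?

No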